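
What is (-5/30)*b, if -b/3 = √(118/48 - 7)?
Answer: I*√654/24 ≈ 1.0656*I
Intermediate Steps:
b = -I*√654/4 (b = -3*√(118/48 - 7) = -3*√(118*(1/48) - 7) = -3*√(59/24 - 7) = -I*√654/4 ≈ -6.3934*I)
(-5/30)*b = (-5/30)*(-I*√654/4) = (-5*1/30)*(-I*√654/4) = -(-1)*I*√654/24 = I*√654/24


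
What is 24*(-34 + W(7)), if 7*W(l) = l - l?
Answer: -816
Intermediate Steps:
W(l) = 0 (W(l) = (l - l)/7 = (⅐)*0 = 0)
24*(-34 + W(7)) = 24*(-34 + 0) = 24*(-34) = -816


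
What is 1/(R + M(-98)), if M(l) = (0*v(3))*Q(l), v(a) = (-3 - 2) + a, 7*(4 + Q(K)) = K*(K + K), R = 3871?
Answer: 1/3871 ≈ 0.00025833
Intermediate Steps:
Q(K) = -4 + 2*K²/7 (Q(K) = -4 + (K*(K + K))/7 = -4 + (K*(2*K))/7 = -4 + (2*K²)/7 = -4 + 2*K²/7)
v(a) = -5 + a
M(l) = 0 (M(l) = (0*(-5 + 3))*(-4 + 2*l²/7) = (0*(-2))*(-4 + 2*l²/7) = 0*(-4 + 2*l²/7) = 0)
1/(R + M(-98)) = 1/(3871 + 0) = 1/3871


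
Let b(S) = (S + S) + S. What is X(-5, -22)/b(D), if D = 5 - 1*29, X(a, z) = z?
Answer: 11/36 ≈ 0.30556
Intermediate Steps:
D = -24 (D = 5 - 29 = -24)
b(S) = 3*S (b(S) = 2*S + S = 3*S)
X(-5, -22)/b(D) = -22/(3*(-24)) = -22/(-72) = -22*(-1/72) = 11/36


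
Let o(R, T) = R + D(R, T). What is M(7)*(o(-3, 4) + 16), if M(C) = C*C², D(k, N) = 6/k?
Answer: 3773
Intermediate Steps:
o(R, T) = R + 6/R
M(C) = C³
M(7)*(o(-3, 4) + 16) = 7³*((-3 + 6/(-3)) + 16) = 343*((-3 + 6*(-⅓)) + 16) = 343*((-3 - 2) + 16) = 343*(-5 + 16) = 343*11 = 3773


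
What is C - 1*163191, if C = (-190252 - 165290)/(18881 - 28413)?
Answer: -777590535/4766 ≈ -1.6315e+5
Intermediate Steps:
C = 177771/4766 (C = -355542/(-9532) = -355542*(-1/9532) = 177771/4766 ≈ 37.300)
C - 1*163191 = 177771/4766 - 1*163191 = 177771/4766 - 163191 = -777590535/4766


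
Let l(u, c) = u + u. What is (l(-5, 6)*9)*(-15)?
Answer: 1350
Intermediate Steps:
l(u, c) = 2*u
(l(-5, 6)*9)*(-15) = ((2*(-5))*9)*(-15) = -10*9*(-15) = -90*(-15) = 1350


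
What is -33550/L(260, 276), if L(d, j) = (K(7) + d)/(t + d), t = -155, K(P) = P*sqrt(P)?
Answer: -305305000/22419 + 8219750*sqrt(7)/22419 ≈ -12648.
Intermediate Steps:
K(P) = P**(3/2)
L(d, j) = (d + 7*sqrt(7))/(-155 + d) (L(d, j) = (7**(3/2) + d)/(-155 + d) = (7*sqrt(7) + d)/(-155 + d) = (d + 7*sqrt(7))/(-155 + d))
-33550/L(260, 276) = -33550*(-155 + 260)/(260 + 7*sqrt(7)) = -33550*105/(260 + 7*sqrt(7)) = -33550/(52/21 + sqrt(7)/15)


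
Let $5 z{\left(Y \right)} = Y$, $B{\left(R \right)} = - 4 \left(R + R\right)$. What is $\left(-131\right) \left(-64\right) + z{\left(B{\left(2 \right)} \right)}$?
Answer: $\frac{41904}{5} \approx 8380.8$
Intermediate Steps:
$B{\left(R \right)} = - 8 R$ ($B{\left(R \right)} = - 4 \cdot 2 R = - 8 R$)
$z{\left(Y \right)} = \frac{Y}{5}$
$\left(-131\right) \left(-64\right) + z{\left(B{\left(2 \right)} \right)} = \left(-131\right) \left(-64\right) + \frac{\left(-8\right) 2}{5} = 8384 + \frac{1}{5} \left(-16\right) = 8384 - \frac{16}{5} = \frac{41904}{5}$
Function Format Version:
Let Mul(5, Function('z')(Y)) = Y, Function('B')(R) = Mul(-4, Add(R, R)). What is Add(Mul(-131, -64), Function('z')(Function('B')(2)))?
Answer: Rational(41904, 5) ≈ 8380.8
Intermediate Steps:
Function('B')(R) = Mul(-8, R) (Function('B')(R) = Mul(-4, Mul(2, R)) = Mul(-8, R))
Function('z')(Y) = Mul(Rational(1, 5), Y)
Add(Mul(-131, -64), Function('z')(Function('B')(2))) = Add(Mul(-131, -64), Mul(Rational(1, 5), Mul(-8, 2))) = Add(8384, Mul(Rational(1, 5), -16)) = Add(8384, Rational(-16, 5)) = Rational(41904, 5)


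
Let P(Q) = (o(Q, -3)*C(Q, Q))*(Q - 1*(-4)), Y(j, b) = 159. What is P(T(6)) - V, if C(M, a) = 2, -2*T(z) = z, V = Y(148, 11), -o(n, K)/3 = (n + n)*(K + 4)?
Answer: -123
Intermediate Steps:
o(n, K) = -6*n*(4 + K) (o(n, K) = -3*(n + n)*(K + 4) = -3*2*n*(4 + K) = -6*n*(4 + K))
V = 159
T(z) = -z/2
P(Q) = -12*Q*(4 + Q) (P(Q) = (-6*Q*(4 - 3)*2)*(Q - 1*(-4)) = (-6*Q*1*2)*(Q + 4) = (-6*Q*2)*(4 + Q) = (-12*Q)*(4 + Q) = -12*Q*(4 + Q))
P(T(6)) - V = -12*(-½*6)*(4 - ½*6) - 1*159 = -12*(-3)*(4 - 3) - 159 = -12*(-3)*1 - 159 = 36 - 159 = -123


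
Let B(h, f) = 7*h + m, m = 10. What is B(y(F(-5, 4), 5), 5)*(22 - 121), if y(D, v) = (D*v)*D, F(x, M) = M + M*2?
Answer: -499950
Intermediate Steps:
F(x, M) = 3*M (F(x, M) = M + 2*M = 3*M)
y(D, v) = v*D²
B(h, f) = 10 + 7*h (B(h, f) = 7*h + 10 = 10 + 7*h)
B(y(F(-5, 4), 5), 5)*(22 - 121) = (10 + 7*(5*(3*4)²))*(22 - 121) = (10 + 7*(5*12²))*(-99) = (10 + 7*(5*144))*(-99) = (10 + 7*720)*(-99) = (10 + 5040)*(-99) = 5050*(-99) = -499950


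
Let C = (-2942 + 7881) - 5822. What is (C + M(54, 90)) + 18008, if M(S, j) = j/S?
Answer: 51380/3 ≈ 17127.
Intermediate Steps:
C = -883 (C = 4939 - 5822 = -883)
(C + M(54, 90)) + 18008 = (-883 + 90/54) + 18008 = (-883 + 90*(1/54)) + 18008 = (-883 + 5/3) + 18008 = -2644/3 + 18008 = 51380/3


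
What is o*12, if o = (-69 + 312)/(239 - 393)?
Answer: -1458/77 ≈ -18.935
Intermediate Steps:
o = -243/154 (o = 243/(-154) = 243*(-1/154) = -243/154 ≈ -1.5779)
o*12 = -243/154*12 = -1458/77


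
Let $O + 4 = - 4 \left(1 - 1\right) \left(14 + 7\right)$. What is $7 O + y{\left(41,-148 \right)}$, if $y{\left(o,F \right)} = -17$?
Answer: $-45$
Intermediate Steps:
$O = -4$ ($O = -4 + - 4 \left(1 - 1\right) \left(14 + 7\right) = -4 + \left(-4\right) 0 \cdot 21 = -4 + 0 \cdot 21 = -4 + 0 = -4$)
$7 O + y{\left(41,-148 \right)} = 7 \left(-4\right) - 17 = -28 - 17 = -45$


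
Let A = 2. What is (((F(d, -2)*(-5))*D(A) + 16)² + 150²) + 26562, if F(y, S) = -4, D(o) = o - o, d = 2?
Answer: 49318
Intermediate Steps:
D(o) = 0
(((F(d, -2)*(-5))*D(A) + 16)² + 150²) + 26562 = ((-4*(-5)*0 + 16)² + 150²) + 26562 = ((20*0 + 16)² + 22500) + 26562 = ((0 + 16)² + 22500) + 26562 = (16² + 22500) + 26562 = (256 + 22500) + 26562 = 22756 + 26562 = 49318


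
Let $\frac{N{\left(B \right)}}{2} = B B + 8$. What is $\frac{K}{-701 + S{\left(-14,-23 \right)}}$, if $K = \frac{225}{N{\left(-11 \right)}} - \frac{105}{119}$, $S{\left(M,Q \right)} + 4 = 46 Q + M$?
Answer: $\frac{15}{2597974} \approx 5.7737 \cdot 10^{-6}$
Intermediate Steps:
$S{\left(M,Q \right)} = -4 + M + 46 Q$ ($S{\left(M,Q \right)} = -4 + \left(46 Q + M\right) = -4 + \left(M + 46 Q\right) = -4 + M + 46 Q$)
$N{\left(B \right)} = 16 + 2 B^{2}$ ($N{\left(B \right)} = 2 \left(B B + 8\right) = 2 \left(B^{2} + 8\right) = 2 \left(8 + B^{2}\right) = 16 + 2 B^{2}$)
$K = - \frac{15}{1462}$ ($K = \frac{225}{16 + 2 \left(-11\right)^{2}} - \frac{105}{119} = \frac{225}{16 + 2 \cdot 121} - \frac{15}{17} = \frac{225}{16 + 242} - \frac{15}{17} = \frac{225}{258} - \frac{15}{17} = 225 \cdot \frac{1}{258} - \frac{15}{17} = \frac{75}{86} - \frac{15}{17} = - \frac{15}{1462} \approx -0.01026$)
$\frac{K}{-701 + S{\left(-14,-23 \right)}} = \frac{1}{-701 - 1076} \left(- \frac{15}{1462}\right) = \frac{1}{-1777} \left(- \frac{15}{1462}\right) = \left(- \frac{1}{1777}\right) \left(- \frac{15}{1462}\right) = \frac{15}{2597974}$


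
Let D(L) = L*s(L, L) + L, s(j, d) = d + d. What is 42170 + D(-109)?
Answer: 65823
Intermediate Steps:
s(j, d) = 2*d
D(L) = L + 2*L**2 (D(L) = L*(2*L) + L = 2*L**2 + L = L + 2*L**2)
42170 + D(-109) = 42170 - 109*(1 + 2*(-109)) = 42170 - 109*(1 - 218) = 42170 - 109*(-217) = 42170 + 23653 = 65823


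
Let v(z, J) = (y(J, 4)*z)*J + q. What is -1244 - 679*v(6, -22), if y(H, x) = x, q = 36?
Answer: 332824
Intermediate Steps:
v(z, J) = 36 + 4*J*z (v(z, J) = (4*z)*J + 36 = 4*J*z + 36 = 36 + 4*J*z)
-1244 - 679*v(6, -22) = -1244 - 679*(36 + 4*(-22)*6) = -1244 - 679*(36 - 528) = -1244 - 679*(-492) = -1244 + 334068 = 332824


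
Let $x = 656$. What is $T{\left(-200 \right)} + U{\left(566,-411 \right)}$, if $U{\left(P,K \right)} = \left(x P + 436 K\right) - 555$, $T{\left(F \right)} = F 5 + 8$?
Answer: $190553$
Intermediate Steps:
$T{\left(F \right)} = 8 + 5 F$ ($T{\left(F \right)} = 5 F + 8 = 8 + 5 F$)
$U{\left(P,K \right)} = -555 + 436 K + 656 P$ ($U{\left(P,K \right)} = \left(656 P + 436 K\right) - 555 = \left(436 K + 656 P\right) - 555 = -555 + 436 K + 656 P$)
$T{\left(-200 \right)} + U{\left(566,-411 \right)} = \left(8 + 5 \left(-200\right)\right) + \left(-555 + 436 \left(-411\right) + 656 \cdot 566\right) = \left(8 - 1000\right) - -191545 = -992 + 191545 = 190553$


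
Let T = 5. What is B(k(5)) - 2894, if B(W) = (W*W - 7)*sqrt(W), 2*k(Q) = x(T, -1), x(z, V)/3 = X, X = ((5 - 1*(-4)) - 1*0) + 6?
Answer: -2894 + 5991*sqrt(10)/8 ≈ -525.85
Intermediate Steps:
X = 15 (X = ((5 + 4) + 0) + 6 = (9 + 0) + 6 = 9 + 6 = 15)
x(z, V) = 45 (x(z, V) = 3*15 = 45)
k(Q) = 45/2 (k(Q) = (1/2)*45 = 45/2)
B(W) = sqrt(W)*(-7 + W**2) (B(W) = (W**2 - 7)*sqrt(W) = (-7 + W**2)*sqrt(W) = sqrt(W)*(-7 + W**2))
B(k(5)) - 2894 = sqrt(45/2)*(-7 + (45/2)**2) - 2894 = (3*sqrt(10)/2)*(-7 + 2025/4) - 2894 = (3*sqrt(10)/2)*(1997/4) - 2894 = 5991*sqrt(10)/8 - 2894 = -2894 + 5991*sqrt(10)/8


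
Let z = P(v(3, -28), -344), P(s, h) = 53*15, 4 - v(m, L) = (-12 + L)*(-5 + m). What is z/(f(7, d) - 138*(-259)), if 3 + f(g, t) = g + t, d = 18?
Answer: 795/35764 ≈ 0.022229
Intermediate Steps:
f(g, t) = -3 + g + t (f(g, t) = -3 + (g + t) = -3 + g + t)
v(m, L) = 4 - (-12 + L)*(-5 + m)
P(s, h) = 795
z = 795
z/(f(7, d) - 138*(-259)) = 795/((-3 + 7 + 18) - 138*(-259)) = 795/(22 + 35742) = 795/35764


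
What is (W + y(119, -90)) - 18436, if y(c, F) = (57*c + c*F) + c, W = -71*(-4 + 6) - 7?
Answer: -22393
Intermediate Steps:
W = -149 (W = -142 - 7 = -149)
y(c, F) = 58*c + F*c (y(c, F) = (57*c + F*c) + c = 58*c + F*c)
(W + y(119, -90)) - 18436 = (-149 + 119*(58 - 90)) - 18436 = (-149 + 119*(-32)) - 18436 = (-149 - 3808) - 18436 = -3957 - 18436 = -22393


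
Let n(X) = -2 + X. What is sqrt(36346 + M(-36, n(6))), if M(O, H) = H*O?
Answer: sqrt(36202) ≈ 190.27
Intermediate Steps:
sqrt(36346 + M(-36, n(6))) = sqrt(36346 + (-2 + 6)*(-36)) = sqrt(36346 + 4*(-36)) = sqrt(36346 - 144) = sqrt(36202)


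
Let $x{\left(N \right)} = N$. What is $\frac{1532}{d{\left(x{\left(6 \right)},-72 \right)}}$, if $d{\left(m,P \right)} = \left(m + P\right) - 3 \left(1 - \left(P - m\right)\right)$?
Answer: $- \frac{1532}{303} \approx -5.0561$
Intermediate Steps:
$d{\left(m,P \right)} = -3 - 2 m + 4 P$ ($d{\left(m,P \right)} = \left(P + m\right) - 3 \left(1 + m - P\right) = \left(P + m\right) - \left(3 - 3 P + 3 m\right) = -3 - 2 m + 4 P$)
$\frac{1532}{d{\left(x{\left(6 \right)},-72 \right)}} = \frac{1532}{-3 - 12 + 4 \left(-72\right)} = \frac{1532}{-3 - 12 - 288} = \frac{1532}{-303} = 1532 \left(- \frac{1}{303}\right) = - \frac{1532}{303}$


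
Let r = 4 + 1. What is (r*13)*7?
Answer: 455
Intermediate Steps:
r = 5
(r*13)*7 = (5*13)*7 = 65*7 = 455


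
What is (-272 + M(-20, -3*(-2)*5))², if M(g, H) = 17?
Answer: 65025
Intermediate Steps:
(-272 + M(-20, -3*(-2)*5))² = (-272 + 17)² = (-255)² = 65025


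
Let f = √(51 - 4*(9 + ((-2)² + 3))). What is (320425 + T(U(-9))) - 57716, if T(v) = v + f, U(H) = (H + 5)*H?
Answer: 262745 + I*√13 ≈ 2.6275e+5 + 3.6056*I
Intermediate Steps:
f = I*√13 (f = √(51 - 4*(9 + (4 + 3))) = √(51 - 4*(9 + 7)) = √(51 - 4*16) = √(51 - 64) = √(-13) = I*√13 ≈ 3.6056*I)
U(H) = H*(5 + H) (U(H) = (5 + H)*H = H*(5 + H))
T(v) = v + I*√13
(320425 + T(U(-9))) - 57716 = (320425 + (-9*(5 - 9) + I*√13)) - 57716 = (320425 + (-9*(-4) + I*√13)) - 57716 = (320425 + (36 + I*√13)) - 57716 = (320461 + I*√13) - 57716 = 262745 + I*√13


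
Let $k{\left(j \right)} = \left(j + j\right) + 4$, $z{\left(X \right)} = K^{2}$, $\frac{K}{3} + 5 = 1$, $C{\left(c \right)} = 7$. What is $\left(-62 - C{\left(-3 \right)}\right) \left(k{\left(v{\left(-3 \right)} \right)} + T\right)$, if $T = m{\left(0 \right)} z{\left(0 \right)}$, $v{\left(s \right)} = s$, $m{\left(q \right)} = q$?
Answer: $138$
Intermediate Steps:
$K = -12$ ($K = -15 + 3 \cdot 1 = -15 + 3 = -12$)
$z{\left(X \right)} = 144$ ($z{\left(X \right)} = \left(-12\right)^{2} = 144$)
$k{\left(j \right)} = 4 + 2 j$ ($k{\left(j \right)} = 2 j + 4 = 4 + 2 j$)
$T = 0$ ($T = 0 \cdot 144 = 0$)
$\left(-62 - C{\left(-3 \right)}\right) \left(k{\left(v{\left(-3 \right)} \right)} + T\right) = \left(-62 - 7\right) \left(\left(4 + 2 \left(-3\right)\right) + 0\right) = \left(-62 - 7\right) \left(\left(4 - 6\right) + 0\right) = - 69 \left(-2 + 0\right) = \left(-69\right) \left(-2\right) = 138$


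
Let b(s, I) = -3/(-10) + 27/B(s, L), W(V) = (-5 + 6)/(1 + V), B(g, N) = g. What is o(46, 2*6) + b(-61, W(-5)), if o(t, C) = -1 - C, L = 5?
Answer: -8017/610 ≈ -13.143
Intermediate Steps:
W(V) = 1/(1 + V)
b(s, I) = 3/10 + 27/s (b(s, I) = -3/(-10) + 27/s = -3*(-1/10) + 27/s = 3/10 + 27/s)
o(46, 2*6) + b(-61, W(-5)) = (-1 - 2*6) + (3/10 + 27/(-61)) = (-1 - 1*12) + (3/10 + 27*(-1/61)) = (-1 - 12) + (3/10 - 27/61) = -13 - 87/610 = -8017/610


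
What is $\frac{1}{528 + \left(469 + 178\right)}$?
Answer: $\frac{1}{1175} \approx 0.00085106$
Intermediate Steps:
$\frac{1}{528 + \left(469 + 178\right)} = \frac{1}{528 + 647} = \frac{1}{1175}$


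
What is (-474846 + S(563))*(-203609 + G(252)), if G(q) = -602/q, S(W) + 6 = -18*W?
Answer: 296246019155/3 ≈ 9.8749e+10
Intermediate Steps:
S(W) = -6 - 18*W
(-474846 + S(563))*(-203609 + G(252)) = (-474846 + (-6 - 18*563))*(-203609 - 602/252) = (-474846 + (-6 - 10134))*(-203609 - 602*1/252) = (-474846 - 10140)*(-203609 - 43/18) = -484986*(-3665005/18) = 296246019155/3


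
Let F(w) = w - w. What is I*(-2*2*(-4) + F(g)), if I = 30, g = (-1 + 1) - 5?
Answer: 480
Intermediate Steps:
g = -5 (g = 0 - 5 = -5)
F(w) = 0
I*(-2*2*(-4) + F(g)) = 30*(-2*2*(-4) + 0) = 30*(-4*(-4) + 0) = 30*(16 + 0) = 30*16 = 480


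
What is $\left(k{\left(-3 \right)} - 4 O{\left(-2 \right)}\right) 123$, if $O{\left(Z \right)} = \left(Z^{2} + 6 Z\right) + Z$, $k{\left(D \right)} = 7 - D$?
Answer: $6150$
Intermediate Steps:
$O{\left(Z \right)} = Z^{2} + 7 Z$
$\left(k{\left(-3 \right)} - 4 O{\left(-2 \right)}\right) 123 = \left(\left(7 - -3\right) + \left(0 - 4 \left(- 2 \left(7 - 2\right)\right)\right)\right) 123 = \left(\left(7 + 3\right) + \left(0 - 4 \left(\left(-2\right) 5\right)\right)\right) 123 = \left(10 + \left(0 - -40\right)\right) 123 = \left(10 + \left(0 + 40\right)\right) 123 = \left(10 + 40\right) 123 = 50 \cdot 123 = 6150$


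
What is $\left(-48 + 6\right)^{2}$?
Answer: $1764$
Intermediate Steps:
$\left(-48 + 6\right)^{2} = \left(-42\right)^{2} = 1764$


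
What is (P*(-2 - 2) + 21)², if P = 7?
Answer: 49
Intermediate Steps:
(P*(-2 - 2) + 21)² = (7*(-2 - 2) + 21)² = (7*(-4) + 21)² = (-28 + 21)² = (-7)² = 49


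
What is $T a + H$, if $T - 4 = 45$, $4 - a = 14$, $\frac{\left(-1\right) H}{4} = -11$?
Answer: $-446$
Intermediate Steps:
$H = 44$ ($H = \left(-4\right) \left(-11\right) = 44$)
$a = -10$ ($a = 4 - 14 = -10$)
$T = 49$ ($T = 4 + 45 = 49$)
$T a + H = 49 \left(-10\right) + 44 = -490 + 44 = -446$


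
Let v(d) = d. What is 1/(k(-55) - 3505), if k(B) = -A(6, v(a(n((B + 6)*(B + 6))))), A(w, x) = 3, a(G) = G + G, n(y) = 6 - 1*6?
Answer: -1/3508 ≈ -0.00028506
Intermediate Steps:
n(y) = 0 (n(y) = 6 - 6 = 0)
a(G) = 2*G
k(B) = -3 (k(B) = -1*3 = -3)
1/(k(-55) - 3505) = 1/(-3 - 3505) = 1/(-3508) = -1/3508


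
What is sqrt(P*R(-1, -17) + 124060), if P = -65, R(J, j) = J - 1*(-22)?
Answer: sqrt(122695) ≈ 350.28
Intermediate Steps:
R(J, j) = 22 + J (R(J, j) = J + 22 = 22 + J)
sqrt(P*R(-1, -17) + 124060) = sqrt(-65*(22 - 1) + 124060) = sqrt(-65*21 + 124060) = sqrt(-1365 + 124060) = sqrt(122695)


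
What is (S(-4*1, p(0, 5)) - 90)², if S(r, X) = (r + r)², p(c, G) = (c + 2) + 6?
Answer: 676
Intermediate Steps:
p(c, G) = 8 + c (p(c, G) = (2 + c) + 6 = 8 + c)
S(r, X) = 4*r² (S(r, X) = (2*r)² = 4*r²)
(S(-4*1, p(0, 5)) - 90)² = (4*(-4*1)² - 90)² = (4*(-4)² - 90)² = (4*16 - 90)² = (64 - 90)² = (-26)² = 676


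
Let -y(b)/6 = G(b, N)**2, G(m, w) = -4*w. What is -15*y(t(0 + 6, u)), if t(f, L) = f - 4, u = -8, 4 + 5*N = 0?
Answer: 4608/5 ≈ 921.60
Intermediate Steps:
N = -4/5 (N = -4/5 + (1/5)*0 = -4/5 + 0 = -4/5 ≈ -0.80000)
t(f, L) = -4 + f
y(b) = -1536/25 (y(b) = -6*(-4*(-4/5))**2 = -6*(16/5)**2 = -6*256/25 = -1536/25)
-15*y(t(0 + 6, u)) = -15*(-1536/25) = 4608/5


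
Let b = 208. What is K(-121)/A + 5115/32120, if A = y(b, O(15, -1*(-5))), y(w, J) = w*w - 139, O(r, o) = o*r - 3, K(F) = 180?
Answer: 274383/1679000 ≈ 0.16342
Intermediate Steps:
O(r, o) = -3 + o*r
y(w, J) = -139 + w² (y(w, J) = w² - 139 = -139 + w²)
A = 43125 (A = -139 + 208² = -139 + 43264 = 43125)
K(-121)/A + 5115/32120 = 180/43125 + 5115/32120 = 180*(1/43125) + 5115*(1/32120) = 12/2875 + 93/584 = 274383/1679000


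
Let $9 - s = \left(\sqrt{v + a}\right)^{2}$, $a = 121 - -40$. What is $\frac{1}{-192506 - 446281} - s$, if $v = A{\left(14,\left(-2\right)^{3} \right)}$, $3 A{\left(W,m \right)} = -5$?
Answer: $\frac{32010326}{212929} \approx 150.33$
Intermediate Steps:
$A{\left(W,m \right)} = - \frac{5}{3}$ ($A{\left(W,m \right)} = \frac{1}{3} \left(-5\right) = - \frac{5}{3}$)
$a = 161$ ($a = 121 + 40 = 161$)
$v = - \frac{5}{3} \approx -1.6667$
$s = - \frac{451}{3}$ ($s = 9 - \left(\sqrt{- \frac{5}{3} + 161}\right)^{2} = 9 - \left(\sqrt{\frac{478}{3}}\right)^{2} = 9 - \left(\frac{\sqrt{1434}}{3}\right)^{2} = 9 - \frac{478}{3} = - \frac{451}{3} \approx -150.33$)
$\frac{1}{-192506 - 446281} - s = \frac{1}{-192506 - 446281} - - \frac{451}{3} = \frac{1}{-638787} + \frac{451}{3} = - \frac{1}{638787} + \frac{451}{3} = \frac{32010326}{212929}$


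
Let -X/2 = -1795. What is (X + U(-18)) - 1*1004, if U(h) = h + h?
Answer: 2550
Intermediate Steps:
X = 3590 (X = -2*(-1795) = 3590)
U(h) = 2*h
(X + U(-18)) - 1*1004 = (3590 + 2*(-18)) - 1*1004 = (3590 - 36) - 1004 = 3554 - 1004 = 2550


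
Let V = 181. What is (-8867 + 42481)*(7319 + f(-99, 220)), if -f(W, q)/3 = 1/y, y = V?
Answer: 44529675904/181 ≈ 2.4602e+8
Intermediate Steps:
y = 181
f(W, q) = -3/181
(-8867 + 42481)*(7319 + f(-99, 220)) = (-8867 + 42481)*(7319 - 3/181) = 33614*(1324736/181) = 44529675904/181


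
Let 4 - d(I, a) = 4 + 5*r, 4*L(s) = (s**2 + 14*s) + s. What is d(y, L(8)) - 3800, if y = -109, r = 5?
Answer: -3825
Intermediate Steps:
L(s) = s**2/4 + 15*s/4 (L(s) = ((s**2 + 14*s) + s)/4 = (s**2 + 15*s)/4 = s**2/4 + 15*s/4)
d(I, a) = -25 (d(I, a) = 4 - (4 + 5*5) = 4 - (4 + 25) = 4 - 1*29 = 4 - 29 = -25)
d(y, L(8)) - 3800 = -25 - 3800 = -3825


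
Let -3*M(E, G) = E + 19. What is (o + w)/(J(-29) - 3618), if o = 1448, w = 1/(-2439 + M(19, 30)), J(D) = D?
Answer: -10650037/26823685 ≈ -0.39704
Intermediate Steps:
M(E, G) = -19/3 - E/3 (M(E, G) = -(E + 19)/3 = -(19 + E)/3 = -19/3 - E/3)
w = -3/7355 (w = 1/(-2439 + (-19/3 - ⅓*19)) = 1/(-2439 + (-19/3 - 19/3)) = 1/(-2439 - 38/3) = 1/(-7355/3) = -3/7355 ≈ -0.00040789)
(o + w)/(J(-29) - 3618) = (1448 - 3/7355)/(-29 - 3618) = (10650037/7355)/(-3647) = (10650037/7355)*(-1/3647) = -10650037/26823685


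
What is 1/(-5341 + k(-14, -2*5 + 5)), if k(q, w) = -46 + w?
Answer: -1/5392 ≈ -0.00018546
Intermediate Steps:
1/(-5341 + k(-14, -2*5 + 5)) = 1/(-5341 + (-46 + (-2*5 + 5))) = 1/(-5341 + (-46 + (-10 + 5))) = 1/(-5341 + (-46 - 5)) = 1/(-5341 - 51) = 1/(-5392) = -1/5392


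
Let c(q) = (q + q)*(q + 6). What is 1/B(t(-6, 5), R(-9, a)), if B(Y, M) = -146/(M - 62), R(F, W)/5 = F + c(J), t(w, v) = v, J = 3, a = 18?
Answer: -163/146 ≈ -1.1164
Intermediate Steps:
c(q) = 2*q*(6 + q) (c(q) = (2*q)*(6 + q) = 2*q*(6 + q))
R(F, W) = 270 + 5*F (R(F, W) = 5*(F + 2*3*(6 + 3)) = 5*(F + 2*3*9) = 5*(F + 54) = 5*(54 + F) = 270 + 5*F)
B(Y, M) = -146/(-62 + M)
1/B(t(-6, 5), R(-9, a)) = 1/(-146/(-62 + (270 + 5*(-9)))) = 1/(-146/(-62 + (270 - 45))) = 1/(-146/(-62 + 225)) = 1/(-146/163) = -163/146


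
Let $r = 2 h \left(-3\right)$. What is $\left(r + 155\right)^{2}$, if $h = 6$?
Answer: $14161$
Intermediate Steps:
$r = -36$ ($r = 2 \cdot 6 \left(-3\right) = 12 \left(-3\right) = -36$)
$\left(r + 155\right)^{2} = \left(-36 + 155\right)^{2} = 119^{2} = 14161$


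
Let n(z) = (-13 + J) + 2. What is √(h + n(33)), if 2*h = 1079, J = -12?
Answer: √2066/2 ≈ 22.727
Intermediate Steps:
h = 1079/2 (h = (½)*1079 = 1079/2 ≈ 539.50)
n(z) = -23 (n(z) = (-13 - 12) + 2 = -25 + 2 = -23)
√(h + n(33)) = √(1079/2 - 23) = √(1033/2) = √2066/2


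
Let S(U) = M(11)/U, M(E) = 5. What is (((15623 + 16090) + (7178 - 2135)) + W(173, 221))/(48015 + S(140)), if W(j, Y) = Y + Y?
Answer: 1041544/1344421 ≈ 0.77472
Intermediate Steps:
W(j, Y) = 2*Y
S(U) = 5/U
(((15623 + 16090) + (7178 - 2135)) + W(173, 221))/(48015 + S(140)) = (((15623 + 16090) + (7178 - 2135)) + 2*221)/(48015 + 5/140) = ((31713 + 5043) + 442)/(48015 + 5*(1/140)) = (36756 + 442)/(48015 + 1/28) = 37198/(1344421/28) = 37198*(28/1344421) = 1041544/1344421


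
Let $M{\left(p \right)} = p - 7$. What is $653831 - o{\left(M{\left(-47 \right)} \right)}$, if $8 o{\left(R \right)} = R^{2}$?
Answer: $\frac{1306933}{2} \approx 6.5347 \cdot 10^{5}$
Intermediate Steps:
$M{\left(p \right)} = -7 + p$
$o{\left(R \right)} = \frac{R^{2}}{8}$
$653831 - o{\left(M{\left(-47 \right)} \right)} = 653831 - \frac{\left(-7 - 47\right)^{2}}{8} = 653831 - \frac{\left(-54\right)^{2}}{8} = 653831 - \frac{1}{8} \cdot 2916 = 653831 - \frac{729}{2} = \frac{1306933}{2}$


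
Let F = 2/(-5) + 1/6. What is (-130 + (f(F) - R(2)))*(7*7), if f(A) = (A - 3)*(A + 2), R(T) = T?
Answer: -6073109/900 ≈ -6747.9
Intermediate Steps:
F = -7/30 (F = 2*(-1/5) + 1*(1/6) = -2/5 + 1/6 = -7/30 ≈ -0.23333)
f(A) = (-3 + A)*(2 + A)
(-130 + (f(F) - R(2)))*(7*7) = (-130 + ((-6 + (-7/30)**2 - 1*(-7/30)) - 1*2))*(7*7) = (-130 + ((-6 + 49/900 + 7/30) - 2))*49 = (-130 + (-5141/900 - 2))*49 = (-130 - 6941/900)*49 = -123941/900*49 = -6073109/900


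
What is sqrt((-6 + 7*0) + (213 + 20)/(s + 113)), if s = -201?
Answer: I*sqrt(16742)/44 ≈ 2.9407*I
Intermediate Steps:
sqrt((-6 + 7*0) + (213 + 20)/(s + 113)) = sqrt((-6 + 7*0) + (213 + 20)/(-201 + 113)) = sqrt((-6 + 0) + 233/(-88)) = sqrt(-6 + 233*(-1/88)) = sqrt(-6 - 233/88) = sqrt(-761/88) = I*sqrt(16742)/44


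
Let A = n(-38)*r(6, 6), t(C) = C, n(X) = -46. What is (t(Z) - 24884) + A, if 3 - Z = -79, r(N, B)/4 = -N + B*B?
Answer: -30322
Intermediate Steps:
r(N, B) = -4*N + 4*B**2 (r(N, B) = 4*(-N + B*B) = 4*(-N + B**2) = 4*(B**2 - N) = -4*N + 4*B**2)
Z = 82 (Z = 3 - 1*(-79) = 3 + 79 = 82)
A = -5520 (A = -46*(-4*6 + 4*6**2) = -46*(-24 + 4*36) = -46*(-24 + 144) = -46*120 = -5520)
(t(Z) - 24884) + A = (82 - 24884) - 5520 = -24802 - 5520 = -30322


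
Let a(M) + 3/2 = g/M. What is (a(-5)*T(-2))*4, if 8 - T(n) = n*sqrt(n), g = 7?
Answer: -464/5 - 116*I*sqrt(2)/5 ≈ -92.8 - 32.81*I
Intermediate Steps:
a(M) = -3/2 + 7/M
T(n) = 8 - n**(3/2) (T(n) = 8 - n*sqrt(n) = 8 - n**(3/2))
(a(-5)*T(-2))*4 = ((-3/2 + 7/(-5))*(8 - (-2)**(3/2)))*4 = ((-3/2 + 7*(-1/5))*(8 - (-2)*I*sqrt(2)))*4 = ((-3/2 - 7/5)*(8 + 2*I*sqrt(2)))*4 = -29*(8 + 2*I*sqrt(2))/10*4 = (-116/5 - 29*I*sqrt(2)/5)*4 = -464/5 - 116*I*sqrt(2)/5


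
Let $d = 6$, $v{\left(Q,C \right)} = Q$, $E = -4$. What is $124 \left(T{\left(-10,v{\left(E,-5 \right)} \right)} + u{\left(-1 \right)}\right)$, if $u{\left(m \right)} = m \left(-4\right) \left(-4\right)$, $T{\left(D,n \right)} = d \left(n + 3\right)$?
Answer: $-2728$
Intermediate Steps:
$T{\left(D,n \right)} = 18 + 6 n$ ($T{\left(D,n \right)} = 6 \left(n + 3\right) = 6 \left(3 + n\right) = 18 + 6 n$)
$u{\left(m \right)} = 16 m$ ($u{\left(m \right)} = - 4 m \left(-4\right) = 16 m$)
$124 \left(T{\left(-10,v{\left(E,-5 \right)} \right)} + u{\left(-1 \right)}\right) = 124 \left(\left(18 + 6 \left(-4\right)\right) + 16 \left(-1\right)\right) = 124 \left(\left(18 - 24\right) - 16\right) = 124 \left(-6 - 16\right) = 124 \left(-22\right) = -2728$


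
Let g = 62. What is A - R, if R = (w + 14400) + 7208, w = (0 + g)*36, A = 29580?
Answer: 5740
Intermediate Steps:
w = 2232 (w = (0 + 62)*36 = 62*36 = 2232)
R = 23840 (R = (2232 + 14400) + 7208 = 16632 + 7208 = 23840)
A - R = 29580 - 1*23840 = 29580 - 23840 = 5740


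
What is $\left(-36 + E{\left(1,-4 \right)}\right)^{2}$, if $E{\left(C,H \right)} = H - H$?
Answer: $1296$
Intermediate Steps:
$E{\left(C,H \right)} = 0$
$\left(-36 + E{\left(1,-4 \right)}\right)^{2} = \left(-36 + 0\right)^{2} = \left(-36\right)^{2} = 1296$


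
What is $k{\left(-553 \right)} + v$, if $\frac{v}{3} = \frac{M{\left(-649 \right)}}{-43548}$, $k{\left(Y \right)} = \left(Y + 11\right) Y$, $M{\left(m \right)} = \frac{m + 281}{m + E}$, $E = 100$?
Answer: $\frac{597150403954}{1992321} \approx 2.9973 \cdot 10^{5}$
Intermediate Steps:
$M{\left(m \right)} = \frac{281 + m}{100 + m}$ ($M{\left(m \right)} = \frac{m + 281}{m + 100} = \frac{281 + m}{100 + m}$)
$k{\left(Y \right)} = Y \left(11 + Y\right)$ ($k{\left(Y \right)} = \left(11 + Y\right) Y = Y \left(11 + Y\right)$)
$v = - \frac{92}{1992321}$ ($v = 3 \frac{\frac{1}{100 - 649} \left(281 - 649\right)}{-43548} = 3 \frac{1}{-549} \left(-368\right) \left(- \frac{1}{43548}\right) = 3 \left(- \frac{1}{549}\right) \left(-368\right) \left(- \frac{1}{43548}\right) = 3 \cdot \frac{368}{549} \left(- \frac{1}{43548}\right) = 3 \left(- \frac{92}{5976963}\right) = - \frac{92}{1992321} \approx -4.6177 \cdot 10^{-5}$)
$k{\left(-553 \right)} + v = - 553 \left(11 - 553\right) - \frac{92}{1992321} = \left(-553\right) \left(-542\right) - \frac{92}{1992321} = 299726 - \frac{92}{1992321} = \frac{597150403954}{1992321}$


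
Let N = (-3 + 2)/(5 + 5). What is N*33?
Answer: -33/10 ≈ -3.3000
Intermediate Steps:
N = -⅒ (N = -1/10 = -1*⅒ = -⅒ ≈ -0.10000)
N*33 = -⅒*33 = -33/10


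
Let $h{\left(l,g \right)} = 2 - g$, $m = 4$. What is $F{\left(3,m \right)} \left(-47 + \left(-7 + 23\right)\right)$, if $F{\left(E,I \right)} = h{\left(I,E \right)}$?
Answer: $31$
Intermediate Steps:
$F{\left(E,I \right)} = 2 - E$
$F{\left(3,m \right)} \left(-47 + \left(-7 + 23\right)\right) = \left(2 - 3\right) \left(-47 + \left(-7 + 23\right)\right) = \left(2 - 3\right) \left(-47 + 16\right) = \left(-1\right) \left(-31\right) = 31$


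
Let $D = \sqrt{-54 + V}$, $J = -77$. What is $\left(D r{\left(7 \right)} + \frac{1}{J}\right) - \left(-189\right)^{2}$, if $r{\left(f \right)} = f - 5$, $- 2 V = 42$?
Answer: $- \frac{2750518}{77} + 10 i \sqrt{3} \approx -35721.0 + 17.32 i$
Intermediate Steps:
$V = -21$ ($V = \left(- \frac{1}{2}\right) 42 = -21$)
$r{\left(f \right)} = -5 + f$
$D = 5 i \sqrt{3}$ ($D = \sqrt{-54 - 21} = \sqrt{-75} = 5 i \sqrt{3} \approx 8.6602 i$)
$\left(D r{\left(7 \right)} + \frac{1}{J}\right) - \left(-189\right)^{2} = \left(5 i \sqrt{3} \left(-5 + 7\right) + \frac{1}{-77}\right) - \left(-189\right)^{2} = \left(5 i \sqrt{3} \cdot 2 - \frac{1}{77}\right) - 35721 = \left(10 i \sqrt{3} - \frac{1}{77}\right) - 35721 = \left(- \frac{1}{77} + 10 i \sqrt{3}\right) - 35721 = - \frac{2750518}{77} + 10 i \sqrt{3}$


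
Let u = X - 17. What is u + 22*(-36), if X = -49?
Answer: -858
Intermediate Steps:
u = -66 (u = -49 - 17 = -66)
u + 22*(-36) = -66 + 22*(-36) = -66 - 792 = -858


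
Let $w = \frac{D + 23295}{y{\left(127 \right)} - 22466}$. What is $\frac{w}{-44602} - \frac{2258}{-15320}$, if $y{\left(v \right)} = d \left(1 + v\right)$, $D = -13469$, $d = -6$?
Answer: $\frac{292509656283}{1984481692220} \approx 0.1474$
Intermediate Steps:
$y{\left(v \right)} = -6 - 6 v$ ($y{\left(v \right)} = - 6 \left(1 + v\right) = -6 - 6 v$)
$w = - \frac{4913}{11617}$ ($w = \frac{-13469 + 23295}{\left(-6 - 762\right) - 22466} = \frac{9826}{\left(-6 - 762\right) - 22466} = \frac{9826}{-768 - 22466} = \frac{9826}{-23234} = 9826 \left(- \frac{1}{23234}\right) = - \frac{4913}{11617} \approx -0.42291$)
$\frac{w}{-44602} - \frac{2258}{-15320} = - \frac{4913}{11617 \left(-44602\right)} - \frac{2258}{-15320} = \left(- \frac{4913}{11617}\right) \left(- \frac{1}{44602}\right) - - \frac{1129}{7660} = \frac{4913}{518141434} + \frac{1129}{7660} = \frac{292509656283}{1984481692220}$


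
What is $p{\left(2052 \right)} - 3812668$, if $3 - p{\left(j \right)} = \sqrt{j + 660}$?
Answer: $-3812665 - 2 \sqrt{678} \approx -3.8127 \cdot 10^{6}$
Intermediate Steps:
$p{\left(j \right)} = 3 - \sqrt{660 + j}$ ($p{\left(j \right)} = 3 - \sqrt{j + 660} = 3 - \sqrt{660 + j}$)
$p{\left(2052 \right)} - 3812668 = \left(3 - \sqrt{660 + 2052}\right) - 3812668 = \left(3 - \sqrt{2712}\right) - 3812668 = \left(3 - 2 \sqrt{678}\right) - 3812668 = -3812665 - 2 \sqrt{678}$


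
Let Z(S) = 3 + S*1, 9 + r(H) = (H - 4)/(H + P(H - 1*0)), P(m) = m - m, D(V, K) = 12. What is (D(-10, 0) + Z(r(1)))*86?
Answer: 258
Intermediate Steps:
P(m) = 0
r(H) = -9 + (-4 + H)/H (r(H) = -9 + (H - 4)/(H + 0) = -9 + (-4 + H)/H)
Z(S) = 3 + S
(D(-10, 0) + Z(r(1)))*86 = (12 + (3 + (-8 - 4/1)))*86 = (12 + (3 + (-8 - 4*1)))*86 = (12 + (3 + (-8 - 4)))*86 = (12 + (3 - 12))*86 = (12 - 9)*86 = 3*86 = 258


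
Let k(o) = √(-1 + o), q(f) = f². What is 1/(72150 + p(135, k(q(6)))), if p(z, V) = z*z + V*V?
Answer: 1/90410 ≈ 1.1061e-5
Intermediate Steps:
p(z, V) = V² + z² (p(z, V) = z² + V² = V² + z²)
1/(72150 + p(135, k(q(6)))) = 1/(72150 + ((√(-1 + 6²))² + 135²)) = 1/(72150 + ((√(-1 + 36))² + 18225)) = 1/(72150 + ((√35)² + 18225)) = 1/(72150 + (35 + 18225)) = 1/(72150 + 18260) = 1/90410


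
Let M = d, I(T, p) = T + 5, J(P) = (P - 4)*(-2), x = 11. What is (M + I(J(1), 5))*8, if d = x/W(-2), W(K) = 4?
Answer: 110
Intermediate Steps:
J(P) = 8 - 2*P (J(P) = (-4 + P)*(-2) = 8 - 2*P)
I(T, p) = 5 + T
d = 11/4 ≈ 2.7500
M = 11/4 ≈ 2.7500
(M + I(J(1), 5))*8 = (11/4 + (5 + (8 - 2*1)))*8 = (11/4 + (5 + (8 - 2)))*8 = (11/4 + (5 + 6))*8 = (11/4 + 11)*8 = (55/4)*8 = 110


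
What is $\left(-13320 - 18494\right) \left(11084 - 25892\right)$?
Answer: $471101712$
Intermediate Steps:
$\left(-13320 - 18494\right) \left(11084 - 25892\right) = \left(-31814\right) \left(-14808\right) = 471101712$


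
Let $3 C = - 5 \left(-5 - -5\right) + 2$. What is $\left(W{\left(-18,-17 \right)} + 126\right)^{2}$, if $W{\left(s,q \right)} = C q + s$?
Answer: $\frac{84100}{9} \approx 9344.4$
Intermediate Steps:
$C = \frac{2}{3}$ ($C = \frac{- 5 \left(-5 - -5\right) + 2}{3} = \frac{- 5 \left(-5 + 5\right) + 2}{3} = \frac{\left(-5\right) 0 + 2}{3} = \frac{0 + 2}{3} = \frac{1}{3} \cdot 2 = \frac{2}{3} \approx 0.66667$)
$W{\left(s,q \right)} = s + \frac{2 q}{3}$ ($W{\left(s,q \right)} = \frac{2 q}{3} + s = s + \frac{2 q}{3}$)
$\left(W{\left(-18,-17 \right)} + 126\right)^{2} = \left(\left(-18 + \frac{2}{3} \left(-17\right)\right) + 126\right)^{2} = \left(\left(-18 - \frac{34}{3}\right) + 126\right)^{2} = \left(- \frac{88}{3} + 126\right)^{2} = \left(\frac{290}{3}\right)^{2} = \frac{84100}{9}$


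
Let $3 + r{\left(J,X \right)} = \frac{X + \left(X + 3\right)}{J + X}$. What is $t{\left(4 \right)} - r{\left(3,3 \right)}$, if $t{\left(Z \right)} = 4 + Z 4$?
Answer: $\frac{43}{2} \approx 21.5$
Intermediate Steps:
$t{\left(Z \right)} = 4 + 4 Z$
$r{\left(J,X \right)} = -3 + \frac{3 + 2 X}{J + X}$ ($r{\left(J,X \right)} = -3 + \frac{X + \left(X + 3\right)}{J + X} = -3 + \frac{X + \left(3 + X\right)}{J + X} = -3 + \frac{3 + 2 X}{J + X}$)
$t{\left(4 \right)} - r{\left(3,3 \right)} = \left(4 + 4 \cdot 4\right) - \frac{3 - 3 - 9}{3 + 3} = \left(4 + 16\right) - \frac{3 - 3 - 9}{6} = 20 - \frac{1}{6} \left(-9\right) = 20 - - \frac{3}{2} = 20 + \frac{3}{2} = \frac{43}{2}$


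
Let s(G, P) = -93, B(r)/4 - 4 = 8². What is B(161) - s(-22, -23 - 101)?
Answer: 365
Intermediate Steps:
B(r) = 272 (B(r) = 16 + 4*8² = 16 + 4*64 = 16 + 256 = 272)
B(161) - s(-22, -23 - 101) = 272 - 1*(-93) = 272 + 93 = 365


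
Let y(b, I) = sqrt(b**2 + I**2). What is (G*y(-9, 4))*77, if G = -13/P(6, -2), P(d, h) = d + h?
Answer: -1001*sqrt(97)/4 ≈ -2464.7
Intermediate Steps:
y(b, I) = sqrt(I**2 + b**2)
G = -13/4 (G = -13/(6 - 2) = -13/4 ≈ -3.2500)
(G*y(-9, 4))*77 = -13*sqrt(4**2 + (-9)**2)/4*77 = -13*sqrt(16 + 81)/4*77 = -13*sqrt(97)/4*77 = -1001*sqrt(97)/4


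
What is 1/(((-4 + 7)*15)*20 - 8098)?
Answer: -1/7198 ≈ -0.00013893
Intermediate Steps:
1/(((-4 + 7)*15)*20 - 8098) = 1/((3*15)*20 - 8098) = 1/(45*20 - 8098) = 1/(900 - 8098) = 1/(-7198) = -1/7198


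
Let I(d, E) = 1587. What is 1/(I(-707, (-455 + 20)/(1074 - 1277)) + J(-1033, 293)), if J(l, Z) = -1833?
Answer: -1/246 ≈ -0.0040650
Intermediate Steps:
1/(I(-707, (-455 + 20)/(1074 - 1277)) + J(-1033, 293)) = 1/(1587 - 1833) = 1/(-246) = -1/246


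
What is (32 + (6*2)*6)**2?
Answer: 10816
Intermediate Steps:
(32 + (6*2)*6)**2 = (32 + 12*6)**2 = (32 + 72)**2 = 104**2 = 10816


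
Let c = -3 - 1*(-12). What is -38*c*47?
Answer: -16074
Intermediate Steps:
c = 9 (c = -3 + 12 = 9)
-38*c*47 = -38*9*47 = -342*47 = -16074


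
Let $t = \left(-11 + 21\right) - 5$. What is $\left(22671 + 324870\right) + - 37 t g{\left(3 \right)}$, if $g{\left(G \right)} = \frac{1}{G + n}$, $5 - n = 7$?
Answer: $347356$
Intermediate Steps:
$n = -2$ ($n = 5 - 7 = -2$)
$t = 5$ ($t = 10 - 5 = 5$)
$g{\left(G \right)} = \frac{1}{-2 + G}$ ($g{\left(G \right)} = \frac{1}{G - 2} = \frac{1}{-2 + G}$)
$\left(22671 + 324870\right) + - 37 t g{\left(3 \right)} = \left(22671 + 324870\right) + \frac{\left(-37\right) 5}{-2 + 3} = 347541 - \frac{185}{1} = 347541 - 185 = 347356$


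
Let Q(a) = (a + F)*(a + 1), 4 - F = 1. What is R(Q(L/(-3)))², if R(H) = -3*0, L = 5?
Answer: 0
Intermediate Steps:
F = 3 (F = 4 - 1*1 = 4 - 1 = 3)
Q(a) = (1 + a)*(3 + a) (Q(a) = (a + 3)*(a + 1) = (3 + a)*(1 + a) = (1 + a)*(3 + a))
R(H) = 0
R(Q(L/(-3)))² = 0² = 0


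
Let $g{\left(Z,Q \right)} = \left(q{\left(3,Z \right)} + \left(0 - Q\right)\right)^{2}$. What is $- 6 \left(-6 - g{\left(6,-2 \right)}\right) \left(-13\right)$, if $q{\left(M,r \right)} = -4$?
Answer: $-780$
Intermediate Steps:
$g{\left(Z,Q \right)} = \left(-4 - Q\right)^{2}$ ($g{\left(Z,Q \right)} = \left(-4 + \left(0 - Q\right)\right)^{2} = \left(-4 - Q\right)^{2}$)
$- 6 \left(-6 - g{\left(6,-2 \right)}\right) \left(-13\right) = - 6 \left(-6 - \left(4 - 2\right)^{2}\right) \left(-13\right) = - 6 \left(-6 - 2^{2}\right) \left(-13\right) = - 6 \left(-6 - 4\right) \left(-13\right) = \left(-6\right) \left(-10\right) \left(-13\right) = 60 \left(-13\right) = -780$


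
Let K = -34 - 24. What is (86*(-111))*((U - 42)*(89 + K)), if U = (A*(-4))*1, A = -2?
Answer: 10061484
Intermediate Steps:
U = 8 (U = -2*(-4)*1 = 8*1 = 8)
K = -58
(86*(-111))*((U - 42)*(89 + K)) = (86*(-111))*((8 - 42)*(89 - 58)) = -(-324564)*31 = -9546*(-1054) = 10061484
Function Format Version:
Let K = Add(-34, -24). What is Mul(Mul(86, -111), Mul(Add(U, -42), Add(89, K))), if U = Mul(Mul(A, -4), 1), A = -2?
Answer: 10061484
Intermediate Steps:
U = 8 (U = Mul(Mul(-2, -4), 1) = Mul(8, 1) = 8)
K = -58
Mul(Mul(86, -111), Mul(Add(U, -42), Add(89, K))) = Mul(Mul(86, -111), Mul(Add(8, -42), Add(89, -58))) = Mul(-9546, Mul(-34, 31)) = Mul(-9546, -1054) = 10061484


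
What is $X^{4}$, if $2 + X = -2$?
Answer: $256$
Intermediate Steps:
$X = -4$ ($X = -2 - 2 = -4$)
$X^{4} = \left(-4\right)^{4} = 256$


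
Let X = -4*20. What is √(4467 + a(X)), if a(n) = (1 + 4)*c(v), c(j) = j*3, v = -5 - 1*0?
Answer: 6*√122 ≈ 66.272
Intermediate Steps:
v = -5 (v = -5 + 0 = -5)
c(j) = 3*j
X = -80
a(n) = -75 (a(n) = (1 + 4)*(3*(-5)) = 5*(-15) = -75)
√(4467 + a(X)) = √(4467 - 75) = √4392 = 6*√122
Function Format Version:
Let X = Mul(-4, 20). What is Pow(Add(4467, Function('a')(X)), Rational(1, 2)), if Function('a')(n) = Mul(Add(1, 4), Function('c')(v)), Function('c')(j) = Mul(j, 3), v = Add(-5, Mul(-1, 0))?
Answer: Mul(6, Pow(122, Rational(1, 2))) ≈ 66.272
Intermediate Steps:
v = -5 (v = Add(-5, 0) = -5)
Function('c')(j) = Mul(3, j)
X = -80
Function('a')(n) = -75 (Function('a')(n) = Mul(Add(1, 4), Mul(3, -5)) = Mul(5, -15) = -75)
Pow(Add(4467, Function('a')(X)), Rational(1, 2)) = Pow(Add(4467, -75), Rational(1, 2)) = Pow(4392, Rational(1, 2)) = Mul(6, Pow(122, Rational(1, 2)))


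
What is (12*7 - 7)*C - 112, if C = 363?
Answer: 27839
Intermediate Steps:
(12*7 - 7)*C - 112 = (12*7 - 7)*363 - 112 = (84 - 7)*363 - 112 = 77*363 - 112 = 27951 - 112 = 27839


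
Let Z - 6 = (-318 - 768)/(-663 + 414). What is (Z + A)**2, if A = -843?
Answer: 4776053881/6889 ≈ 6.9329e+5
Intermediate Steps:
Z = 860/83 (Z = 6 + (-318 - 768)/(-663 + 414) = 6 - 1086/(-249) = 6 - 1086*(-1/249) = 6 + 362/83 = 860/83 ≈ 10.361)
(Z + A)**2 = (860/83 - 843)**2 = (-69109/83)**2 = 4776053881/6889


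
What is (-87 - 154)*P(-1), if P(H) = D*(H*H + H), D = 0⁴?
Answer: 0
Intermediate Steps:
D = 0
P(H) = 0 (P(H) = 0*(H*H + H) = 0*(H² + H) = 0*(H + H²) = 0)
(-87 - 154)*P(-1) = (-87 - 154)*0 = -241*0 = 0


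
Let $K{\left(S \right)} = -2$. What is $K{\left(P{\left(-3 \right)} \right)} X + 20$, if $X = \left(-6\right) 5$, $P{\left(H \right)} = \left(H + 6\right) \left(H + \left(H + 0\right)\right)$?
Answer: $80$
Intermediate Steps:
$P{\left(H \right)} = 2 H \left(6 + H\right)$ ($P{\left(H \right)} = \left(6 + H\right) \left(H + H\right) = \left(6 + H\right) 2 H = 2 H \left(6 + H\right)$)
$X = -30$
$K{\left(P{\left(-3 \right)} \right)} X + 20 = \left(-2\right) \left(-30\right) + 20 = 60 + 20 = 80$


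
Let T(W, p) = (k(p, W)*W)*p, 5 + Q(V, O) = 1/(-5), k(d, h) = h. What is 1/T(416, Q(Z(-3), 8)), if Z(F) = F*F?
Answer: -5/4499456 ≈ -1.1112e-6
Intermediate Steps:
Z(F) = F²
Q(V, O) = -26/5 (Q(V, O) = -5 + 1/(-5) = -5 + 1*(-⅕) = -5 - ⅕ = -26/5)
T(W, p) = p*W² (T(W, p) = (W*W)*p = W²*p = p*W²)
1/T(416, Q(Z(-3), 8)) = 1/(-26/5*416²) = 1/(-26/5*173056) = 1/(-4499456/5) = -5/4499456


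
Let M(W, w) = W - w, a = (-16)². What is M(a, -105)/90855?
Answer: 361/90855 ≈ 0.0039734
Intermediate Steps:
a = 256
M(a, -105)/90855 = (256 - 1*(-105))/90855 = (256 + 105)*(1/90855) = 361*(1/90855) = 361/90855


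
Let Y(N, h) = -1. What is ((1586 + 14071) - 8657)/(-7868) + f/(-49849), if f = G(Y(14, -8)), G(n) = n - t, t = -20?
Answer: -12467589/14007569 ≈ -0.89006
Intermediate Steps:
G(n) = 20 + n (G(n) = n - 1*(-20) = n + 20 = 20 + n)
f = 19 (f = 20 - 1 = 19)
((1586 + 14071) - 8657)/(-7868) + f/(-49849) = ((1586 + 14071) - 8657)/(-7868) + 19/(-49849) = (15657 - 8657)*(-1/7868) + 19*(-1/49849) = 7000*(-1/7868) - 19/49849 = -250/281 - 19/49849 = -12467589/14007569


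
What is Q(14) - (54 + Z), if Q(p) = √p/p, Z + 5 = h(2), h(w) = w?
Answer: -51 + √14/14 ≈ -50.733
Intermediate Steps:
Z = -3 (Z = -5 + 2 = -3)
Q(p) = p^(-½)
Q(14) - (54 + Z) = 14^(-½) - (54 - 3) = √14/14 - 1*51 = √14/14 - 51 = -51 + √14/14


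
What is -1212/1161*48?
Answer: -6464/129 ≈ -50.109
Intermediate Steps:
-1212/1161*48 = -1212*1/1161*48 = -404/387*48 = -6464/129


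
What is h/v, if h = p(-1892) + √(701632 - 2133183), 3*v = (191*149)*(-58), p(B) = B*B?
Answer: -5369496/825311 - 33*I*√11831/1650622 ≈ -6.506 - 0.0021746*I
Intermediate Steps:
p(B) = B²
v = -1650622/3 (v = ((191*149)*(-58))/3 = (28459*(-58))/3 = (⅓)*(-1650622) = -1650622/3 ≈ -5.5021e+5)
h = 3579664 + 11*I*√11831 (h = (-1892)² + √(701632 - 2133183) = 3579664 + √(-1431551) = 3579664 + 11*I*√11831 ≈ 3.5797e+6 + 1196.5*I)
h/v = (3579664 + 11*I*√11831)/(-1650622/3) = (3579664 + 11*I*√11831)*(-3/1650622) = -5369496/825311 - 33*I*√11831/1650622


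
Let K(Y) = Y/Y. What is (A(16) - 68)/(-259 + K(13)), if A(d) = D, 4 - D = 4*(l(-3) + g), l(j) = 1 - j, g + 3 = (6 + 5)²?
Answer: 92/43 ≈ 2.1395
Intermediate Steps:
K(Y) = 1
g = 118 (g = -3 + (6 + 5)² = -3 + 11² = -3 + 121 = 118)
D = -484 (D = 4 - 4*((1 - 1*(-3)) + 118) = 4 - 4*((1 + 3) + 118) = 4 - 4*(4 + 118) = 4 - 4*122 = 4 - 1*488 = 4 - 488 = -484)
A(d) = -484
(A(16) - 68)/(-259 + K(13)) = (-484 - 68)/(-259 + 1) = -552/(-258) = -552*(-1/258) = 92/43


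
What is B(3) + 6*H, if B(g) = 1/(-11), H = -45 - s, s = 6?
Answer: -3367/11 ≈ -306.09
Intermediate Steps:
H = -51 (H = -45 - 1*6 = -45 - 6 = -51)
B(g) = -1/11
B(3) + 6*H = -1/11 + 6*(-51) = -1/11 - 306 = -3367/11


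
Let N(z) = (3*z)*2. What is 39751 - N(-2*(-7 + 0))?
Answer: 39667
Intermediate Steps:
N(z) = 6*z
39751 - N(-2*(-7 + 0)) = 39751 - 6*(-2*(-7 + 0)) = 39751 - 6*(-2*(-7)) = 39751 - 6*14 = 39751 - 1*84 = 39751 - 84 = 39667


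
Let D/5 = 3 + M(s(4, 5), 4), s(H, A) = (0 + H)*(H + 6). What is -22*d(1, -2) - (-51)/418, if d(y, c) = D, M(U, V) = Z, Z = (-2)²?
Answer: -321809/418 ≈ -769.88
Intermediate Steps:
Z = 4
s(H, A) = H*(6 + H)
M(U, V) = 4
D = 35 (D = 5*(3 + 4) = 5*7 = 35)
d(y, c) = 35
-22*d(1, -2) - (-51)/418 = -22*35 - (-51)/418 = -770 - (-51)/418 = -770 - 1*(-51/418) = -770 + 51/418 = -321809/418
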